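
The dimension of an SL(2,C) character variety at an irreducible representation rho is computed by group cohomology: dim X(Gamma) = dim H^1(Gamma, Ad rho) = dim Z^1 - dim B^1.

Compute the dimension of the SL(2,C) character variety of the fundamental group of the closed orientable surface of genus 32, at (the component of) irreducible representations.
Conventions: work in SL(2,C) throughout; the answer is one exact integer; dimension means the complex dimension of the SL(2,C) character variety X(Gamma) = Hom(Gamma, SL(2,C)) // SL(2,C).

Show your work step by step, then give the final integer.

186

The genus-32 surface group: 2g = 64 generators, one relator prod [a_i, b_i].
Unconstrained cocycle data is one sl_2 vector per generator (192 dimensions), cut by the relator condition d_2(z) = 0.
At an irreducible rho, H^2 = coker(d_2) vanishes (Poincare duality: H^2 is dual to H^0 = invariants = 0), so d_2 is surjective onto sl_2 and dim Z^1 = 192 - 3 = 189.
dim B^1 = 3 (coboundaries, injective at irreducible rho).
dim H^1 = 189 - 3 = 186 = dim X.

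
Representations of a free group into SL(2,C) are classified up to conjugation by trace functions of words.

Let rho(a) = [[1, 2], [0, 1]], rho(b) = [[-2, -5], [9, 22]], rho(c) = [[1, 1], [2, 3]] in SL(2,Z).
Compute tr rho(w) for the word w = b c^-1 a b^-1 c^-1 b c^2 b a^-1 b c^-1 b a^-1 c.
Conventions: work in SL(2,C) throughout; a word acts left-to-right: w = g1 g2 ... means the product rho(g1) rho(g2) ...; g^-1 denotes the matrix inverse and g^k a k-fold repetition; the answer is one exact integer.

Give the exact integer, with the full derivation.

rho(b) = [[-2, -5], [9, 22]]
... * rho(c^-1) = [[3, -1], [-2, 1]]  ->  [[4, -3], [-17, 13]]
... * rho(a) = [[1, 2], [0, 1]]  ->  [[4, 5], [-17, -21]]
... * rho(b^-1) = [[22, 5], [-9, -2]]  ->  [[43, 10], [-185, -43]]
... * rho(c^-1) = [[3, -1], [-2, 1]]  ->  [[109, -33], [-469, 142]]
... * rho(b) = [[-2, -5], [9, 22]]  ->  [[-515, -1271], [2216, 5469]]
... * rho(c) = [[1, 1], [2, 3]]  ->  [[-3057, -4328], [13154, 18623]]
... * rho(c) = [[1, 1], [2, 3]]  ->  [[-11713, -16041], [50400, 69023]]
... * rho(b) = [[-2, -5], [9, 22]]  ->  [[-120943, -294337], [520407, 1266506]]
... * rho(a^-1) = [[1, -2], [0, 1]]  ->  [[-120943, -52451], [520407, 225692]]
... * rho(b) = [[-2, -5], [9, 22]]  ->  [[-230173, -549207], [990414, 2363189]]
... * rho(c^-1) = [[3, -1], [-2, 1]]  ->  [[407895, -319034], [-1755136, 1372775]]
... * rho(b) = [[-2, -5], [9, 22]]  ->  [[-3687096, -9058223], [15865247, 38976730]]
... * rho(a^-1) = [[1, -2], [0, 1]]  ->  [[-3687096, -1684031], [15865247, 7246236]]
... * rho(c) = [[1, 1], [2, 3]]  ->  [[-7055158, -8739189], [30357719, 37603955]]
tr = -7055158 + 37603955 = 30548797

30548797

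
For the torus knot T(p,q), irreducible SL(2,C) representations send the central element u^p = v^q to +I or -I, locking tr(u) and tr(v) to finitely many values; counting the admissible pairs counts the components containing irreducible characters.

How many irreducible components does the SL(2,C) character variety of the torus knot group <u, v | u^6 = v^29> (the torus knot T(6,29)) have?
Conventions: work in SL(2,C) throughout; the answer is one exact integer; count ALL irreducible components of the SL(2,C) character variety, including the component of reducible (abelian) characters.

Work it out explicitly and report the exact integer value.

71

In the torus knot group T(6,29), u^6 = v^29 is central, so an irreducible representation sends it to +I or -I (Schur).
So on each irreducible component the traces are pinned: tr(u) = 2*cos(pi*alpha/6) with 1 <= alpha <= 5, tr(v) = 2*cos(pi*beta/29) with 1 <= beta <= 28.
The two central values (-1)^alpha I and (-1)^beta I must be the same matrix, so alpha and beta share a parity.
Enumerate parity-matched pairs: 3*14 odd-odd plus 2*14 even-even gives 70.
That is 70 components of irreducible characters, and with the reducible (abelian) component the total is 71.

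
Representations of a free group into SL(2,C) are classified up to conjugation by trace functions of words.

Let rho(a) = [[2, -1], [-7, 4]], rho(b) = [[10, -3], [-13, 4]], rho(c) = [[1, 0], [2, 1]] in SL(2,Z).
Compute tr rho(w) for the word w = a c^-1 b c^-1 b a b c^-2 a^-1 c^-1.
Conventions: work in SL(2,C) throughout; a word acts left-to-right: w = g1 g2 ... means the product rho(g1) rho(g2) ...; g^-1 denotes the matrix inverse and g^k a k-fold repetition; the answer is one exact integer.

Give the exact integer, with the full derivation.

-192506

rho(a) = [[2, -1], [-7, 4]]
... * rho(c^-1) = [[1, 0], [-2, 1]]  ->  [[4, -1], [-15, 4]]
... * rho(b) = [[10, -3], [-13, 4]]  ->  [[53, -16], [-202, 61]]
... * rho(c^-1) = [[1, 0], [-2, 1]]  ->  [[85, -16], [-324, 61]]
... * rho(b) = [[10, -3], [-13, 4]]  ->  [[1058, -319], [-4033, 1216]]
... * rho(a) = [[2, -1], [-7, 4]]  ->  [[4349, -2334], [-16578, 8897]]
... * rho(b) = [[10, -3], [-13, 4]]  ->  [[73832, -22383], [-281441, 85322]]
... * rho(c^-1) = [[1, 0], [-2, 1]]  ->  [[118598, -22383], [-452085, 85322]]
... * rho(c^-1) = [[1, 0], [-2, 1]]  ->  [[163364, -22383], [-622729, 85322]]
... * rho(a^-1) = [[4, 1], [7, 2]]  ->  [[496775, 118598], [-1893662, -452085]]
... * rho(c^-1) = [[1, 0], [-2, 1]]  ->  [[259579, 118598], [-989492, -452085]]
tr = 259579 + -452085 = -192506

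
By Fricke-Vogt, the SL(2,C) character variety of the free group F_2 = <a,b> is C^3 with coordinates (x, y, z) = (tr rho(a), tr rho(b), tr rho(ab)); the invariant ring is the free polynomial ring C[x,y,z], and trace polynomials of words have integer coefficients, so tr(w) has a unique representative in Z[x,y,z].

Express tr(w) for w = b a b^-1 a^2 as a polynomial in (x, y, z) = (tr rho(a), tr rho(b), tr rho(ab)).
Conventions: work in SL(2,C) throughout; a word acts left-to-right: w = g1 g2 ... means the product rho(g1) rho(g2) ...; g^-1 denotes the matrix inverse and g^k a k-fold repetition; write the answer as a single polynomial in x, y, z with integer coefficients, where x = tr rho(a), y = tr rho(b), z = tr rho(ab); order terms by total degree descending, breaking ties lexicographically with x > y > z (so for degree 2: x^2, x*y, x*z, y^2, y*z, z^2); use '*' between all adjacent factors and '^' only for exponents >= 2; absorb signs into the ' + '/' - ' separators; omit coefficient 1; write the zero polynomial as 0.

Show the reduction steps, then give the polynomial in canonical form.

x^2*y*z - x*y^2 - x*z^2 + x

trace(b a^2) = trace(a)*trace(b a) - trace(b)  (reduce the a square) = x*z - y
trace(a^2 b a) = trace(a)*trace(b a^2) - trace(b a)  (reduce the a square) = x^2*z - x*y - z
trace(b a b a) = trace(b a)*trace(b a) - trace(1)  (split on b) = z^2 - 2
reduce: trace(b a b) = trace(b)*trace(a b) - trace(a)  (reduce the b square) = y*z - x
trace(a^2 b a b) = trace(a)*trace(b a b a) - trace(b a b)  (reduce the a square) = x*z^2 - y*z - x
trace(b a b^-1 a^2) = trace(a^2 b a)*trace(b) - trace(a^2 b a b)  (eliminate b^-1) = x^2*y*z - x*y^2 - x*z^2 + x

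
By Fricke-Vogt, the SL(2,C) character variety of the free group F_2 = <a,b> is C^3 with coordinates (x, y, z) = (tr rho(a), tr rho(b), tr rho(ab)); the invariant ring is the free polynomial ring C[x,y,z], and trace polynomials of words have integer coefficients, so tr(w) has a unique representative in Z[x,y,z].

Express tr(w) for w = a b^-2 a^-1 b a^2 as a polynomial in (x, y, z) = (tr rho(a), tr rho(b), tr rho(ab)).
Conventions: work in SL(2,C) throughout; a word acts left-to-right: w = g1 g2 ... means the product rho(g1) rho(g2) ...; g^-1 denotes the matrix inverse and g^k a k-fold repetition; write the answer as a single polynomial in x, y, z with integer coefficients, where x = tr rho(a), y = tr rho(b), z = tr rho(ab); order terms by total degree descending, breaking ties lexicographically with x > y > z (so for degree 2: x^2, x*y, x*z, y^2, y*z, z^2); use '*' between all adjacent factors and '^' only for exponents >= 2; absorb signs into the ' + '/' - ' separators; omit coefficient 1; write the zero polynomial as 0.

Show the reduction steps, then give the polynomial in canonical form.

trace(a^2) = trace(a)*trace(a) - trace(1) = x^2 - 2
apply: trace(a^3) = trace(a)*trace(a^2) - trace(a) = x^3 - 3*x
use: trace(a b a) = trace(a)*trace(b a) - trace(b) = x*z - y
trace(a^3 b) = trace(a)*trace(a b a) - trace(a b) = x^2*z - x*y - z
trace(a^3 b^-1) = trace(a^3)*trace(b) - trace(a^3 b) = x^3*y - x^2*z - 2*x*y + z
apply: trace(a b a^3) = trace(a)*trace(a b a^2) - trace(a b a) = x^3*z - x^2*y - 2*x*z + y
trace(b a b a) = trace(a b)*trace(a b) - trace(1)   [split at repeated a] = z^2 - 2
trace(b a b) = trace(b)*trace(a b) - trace(a) = y*z - x
use: trace(b a b a^2) = trace(a)*trace(b a b a) - trace(b a b) = x*z^2 - y*z - x
use: trace(a b a^3 b) = trace(a)*trace(b a b a^2) - trace(b a b a) = x^2*z^2 - x*y*z - x^2 - z^2 + 2
trace(a b a^3 b^-1) = trace(a b a^3)*trace(b) - trace(a b a^3 b) = x^3*y*z - x^2*y^2 - x^2*z^2 - x*y*z + x^2 + y^2 + z^2 - 2
use: trace(b a^3 b^-2 a) = trace(a b a^3 b^-1)*trace(b) - trace(a b a^3) = x^3*y^2*z - x^2*y^3 - x^2*y*z^2 - x^3*z - x*y^2*z + 2*x^2*y + y^3 + y*z^2 + 2*x*z - 3*y
apply: trace(a b^-2 a^-1 b a^2) = trace(b a^3 b^-2)*trace(a) - trace(b a^3 b^-2 a) = -x^3*y^2*z + x^4*y + x^2*y^3 + x^2*y*z^2 + x*y^2*z - 4*x^2*y - y^3 - y*z^2 - x*z + 3*y

-x^3*y^2*z + x^4*y + x^2*y^3 + x^2*y*z^2 + x*y^2*z - 4*x^2*y - y^3 - y*z^2 - x*z + 3*y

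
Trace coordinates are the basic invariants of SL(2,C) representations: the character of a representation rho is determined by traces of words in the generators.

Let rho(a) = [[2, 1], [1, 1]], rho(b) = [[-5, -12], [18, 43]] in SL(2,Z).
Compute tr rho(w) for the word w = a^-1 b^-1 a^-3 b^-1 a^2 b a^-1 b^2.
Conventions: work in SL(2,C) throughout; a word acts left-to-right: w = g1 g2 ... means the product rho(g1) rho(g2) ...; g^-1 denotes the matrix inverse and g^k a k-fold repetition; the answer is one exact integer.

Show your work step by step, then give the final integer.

rho(a^-1) = [[1, -1], [-1, 2]]
... * rho(b^-1) = [[43, 12], [-18, -5]]  ->  [[61, 17], [-79, -22]]
... * rho(a^-1) = [[1, -1], [-1, 2]]  ->  [[44, -27], [-57, 35]]
... * rho(a^-1) = [[1, -1], [-1, 2]]  ->  [[71, -98], [-92, 127]]
... * rho(a^-1) = [[1, -1], [-1, 2]]  ->  [[169, -267], [-219, 346]]
... * rho(b^-1) = [[43, 12], [-18, -5]]  ->  [[12073, 3363], [-15645, -4358]]
... * rho(a) = [[2, 1], [1, 1]]  ->  [[27509, 15436], [-35648, -20003]]
... * rho(a) = [[2, 1], [1, 1]]  ->  [[70454, 42945], [-91299, -55651]]
... * rho(b) = [[-5, -12], [18, 43]]  ->  [[420740, 1001187], [-545223, -1297405]]
... * rho(a^-1) = [[1, -1], [-1, 2]]  ->  [[-580447, 1581634], [752182, -2049587]]
... * rho(b) = [[-5, -12], [18, 43]]  ->  [[31371647, 74975626], [-40653476, -97158425]]
... * rho(b) = [[-5, -12], [18, 43]]  ->  [[1192703033, 2847492154], [-1545584270, -3689970563]]
tr = 1192703033 + -3689970563 = -2497267530

-2497267530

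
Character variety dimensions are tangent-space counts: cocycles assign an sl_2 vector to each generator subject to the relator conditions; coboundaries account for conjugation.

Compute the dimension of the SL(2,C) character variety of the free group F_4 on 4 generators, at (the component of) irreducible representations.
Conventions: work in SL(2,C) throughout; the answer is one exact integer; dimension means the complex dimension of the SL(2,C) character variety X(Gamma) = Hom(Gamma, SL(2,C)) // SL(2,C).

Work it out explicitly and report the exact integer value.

9

Here Gamma is free of rank 4 — no relator constrains a cocycle.
So Z^1 = (sl_2)^4 in full: dim Z^1 = 12.
dim B^1 = 3: the coboundary map is injective because an irreducible image has centralizer 0 in sl_2.
Therefore dim X = 12 - 3 = 9.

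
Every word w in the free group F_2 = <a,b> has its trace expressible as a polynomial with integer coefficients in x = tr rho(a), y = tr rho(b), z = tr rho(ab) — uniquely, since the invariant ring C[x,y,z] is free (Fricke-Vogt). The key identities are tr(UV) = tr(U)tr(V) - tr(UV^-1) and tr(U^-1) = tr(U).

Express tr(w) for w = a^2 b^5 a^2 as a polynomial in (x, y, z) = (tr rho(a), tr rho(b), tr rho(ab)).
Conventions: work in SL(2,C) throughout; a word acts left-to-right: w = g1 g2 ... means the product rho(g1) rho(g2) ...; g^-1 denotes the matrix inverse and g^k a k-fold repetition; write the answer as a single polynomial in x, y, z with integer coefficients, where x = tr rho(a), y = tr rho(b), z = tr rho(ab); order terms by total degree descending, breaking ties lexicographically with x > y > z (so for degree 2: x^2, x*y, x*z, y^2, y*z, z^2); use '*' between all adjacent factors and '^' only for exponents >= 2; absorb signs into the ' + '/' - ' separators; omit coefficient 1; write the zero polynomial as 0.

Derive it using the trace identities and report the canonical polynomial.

x^3*y^4*z - x^4*y^3 - x^2*y^5 - 3*x^3*y^2*z - 2*x*y^4*z + 2*x^4*y + 7*x^2*y^3 + y^5 + x^3*z + 6*x*y^2*z - 9*x^2*y - 5*y^3 - 2*x*z + 5*y

trace(a^2 b) = trace(a)*trace(b a) - trace(b) = x*z - y
trace(a^2) = trace(a)*trace(a) - trace(1) = x^2 - 2
trace(a b^2 a) = trace(b)*trace(a^2 b) - trace(a^2) = x*y*z - x^2 - y^2 + 2
so trace(a b^2) = trace(b)*trace(a b) - trace(a) = y*z - x
so trace(a b^2 a^2) = trace(a)*trace(a b^2 a) - trace(a b^2) = x^2*y*z - x^3 - x*y^2 - y*z + 3*x
trace(b a^4 b) = trace(a)*trace(a b^2 a^2) - trace(a b^2 a) = x^3*y*z - x^4 - x^2*y^2 - 2*x*y*z + 4*x^2 + y^2 - 2
trace(a^2 b a) = trace(a)*trace(b a^2) - trace(b a) = x^2*z - x*y - z
trace(b a^4) = trace(a)*trace(a^2 b a) - trace(a^2 b) = x^3*z - x^2*y - 2*x*z + y
trace(a^4 b^3) = trace(b)*trace(b a^4 b) - trace(b a^4) = x^3*y^2*z - x^4*y - x^2*y^3 - x^3*z - 2*x*y^2*z + 5*x^2*y + y^3 + 2*x*z - 3*y
trace(b a^4 b^3) = trace(b)*trace(a^4 b^3) - trace(a^4 b^2) = x^3*y^3*z - x^4*y^2 - x^2*y^4 - 2*x^3*y*z - 2*x*y^3*z + x^4 + 6*x^2*y^2 + y^4 + 4*x*y*z - 4*x^2 - 4*y^2 + 2
reduce: trace(a^2 b^5 a^2) = trace(b)*trace(b a^4 b^3) - trace(b a^4 b^2) = x^3*y^4*z - x^4*y^3 - x^2*y^5 - 3*x^3*y^2*z - 2*x*y^4*z + 2*x^4*y + 7*x^2*y^3 + y^5 + x^3*z + 6*x*y^2*z - 9*x^2*y - 5*y^3 - 2*x*z + 5*y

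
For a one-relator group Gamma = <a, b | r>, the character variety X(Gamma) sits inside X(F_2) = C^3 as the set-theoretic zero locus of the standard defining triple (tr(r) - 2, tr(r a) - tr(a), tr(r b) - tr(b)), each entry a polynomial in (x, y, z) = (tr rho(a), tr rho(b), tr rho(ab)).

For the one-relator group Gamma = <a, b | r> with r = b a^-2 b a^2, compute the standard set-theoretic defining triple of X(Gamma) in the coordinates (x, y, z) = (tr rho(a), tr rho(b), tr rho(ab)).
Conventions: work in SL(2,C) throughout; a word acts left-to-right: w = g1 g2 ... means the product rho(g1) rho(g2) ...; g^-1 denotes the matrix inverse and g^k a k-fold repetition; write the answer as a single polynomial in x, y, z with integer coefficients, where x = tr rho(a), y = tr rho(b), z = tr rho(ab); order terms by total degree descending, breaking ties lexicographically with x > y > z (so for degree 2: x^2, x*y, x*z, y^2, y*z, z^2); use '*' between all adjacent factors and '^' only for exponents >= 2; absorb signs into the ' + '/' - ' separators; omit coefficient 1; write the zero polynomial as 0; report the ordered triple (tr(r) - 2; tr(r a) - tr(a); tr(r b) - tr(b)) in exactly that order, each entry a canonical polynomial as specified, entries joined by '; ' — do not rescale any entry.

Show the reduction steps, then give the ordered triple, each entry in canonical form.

x^3*y*z - x^4 - x^2*y^2 - x^2*z^2 + 4*x^2 + y^2 - 4; x^4*y*z - x^5 - x^3*y^2 - x^3*z^2 - x^2*y*z + 5*x^3 + x*y^2 + x*z^2 + y*z - 6*x; x^3*y^2*z - x^4*y - x^2*y^3 - x^2*y*z^2 + 4*x^2*y + y^3 - 4*y

trace(a^2 b) = trace(a) trace(b a) - trace(b) = x*z - y
trace(a^2) = trace(a) trace(a) - trace(1) = x^2 - 2
trace(b a^2 b) = trace(b) trace(a^2 b) - trace(a^2) = x*y*z - x^2 - y^2 + 2
apply: trace(b a b a) = trace(b a) trace(b a) - trace(1)   [split at repeated b] = z^2 - 2
apply: trace(b a b) = trace(b) trace(a b) - trace(a) = y*z - x
trace(b a^2 b a) = trace(a) trace(b a b a) - trace(b a b) = x*z^2 - y*z - x
trace(b a^2 b a^-1) = trace(b a^2 b) trace(a) - trace(b a^2 b a) = x^2*y*z - x^3 - x*y^2 - x*z^2 + y*z + 3*x
apply: trace(b a^-2 b a^2) = trace(b a^2 b a^-1) trace(a) - trace(b a^2 b) = x^3*y*z - x^4 - x^2*y^2 - x^2*z^2 + 4*x^2 + y^2 - 2
trace(b a^3 b) = trace(a) trace(b^2 a^2) - trace(b^2 a) = x^2*y*z - x^3 - x*y^2 - y*z + 3*x
trace(b a^3 b a) = trace(a) trace(a b a b a) - trace(a b a b) = x^2*z^2 - x*y*z - x^2 - z^2 + 2
trace(b a^3 b a^-1) = trace(b a^3 b) trace(a) - trace(b a^3 b a) = x^3*y*z - x^4 - x^2*y^2 - x^2*z^2 + 4*x^2 + z^2 - 2
use: trace(b a^-2 b a^3) = trace(b a^3 b a^-1) trace(a) - trace(b a^3 b) = x^4*y*z - x^5 - x^3*y^2 - x^3*z^2 - x^2*y*z + 5*x^3 + x*y^2 + x*z^2 + y*z - 5*x
trace(b a^2 b^2) = trace(b) trace(b a^2 b) - trace(b a^2) = x*y^2*z - x^2*y - y^3 - x*z + 3*y
apply: trace(b^2 a b a) = trace(b) trace(a b a b) - trace(a b a) = y*z^2 - x*z - y
apply: trace(b^2 a b) = trace(b) trace(b a b) - trace(b a) = y^2*z - x*y - z
trace(b a^2 b^2 a) = trace(a) trace(b^2 a b a) - trace(b^2 a b) = x*y*z^2 - x^2*z - y^2*z + z
trace(b a^2 b^2 a^-1) = trace(b a^2 b^2) trace(a) - trace(b a^2 b^2 a) = x^2*y^2*z - x^3*y - x*y^3 - x*y*z^2 + y^2*z + 3*x*y - z
apply: trace(b a^-2 b a^2 b) = trace(b a^2 b^2 a^-1) trace(a) - trace(b a^2 b^2) = x^3*y^2*z - x^4*y - x^2*y^3 - x^2*y*z^2 + 4*x^2*y + y^3 - 3*y
assemble the triple (trace(r) - 2; trace(r a) - x; trace(r b) - y)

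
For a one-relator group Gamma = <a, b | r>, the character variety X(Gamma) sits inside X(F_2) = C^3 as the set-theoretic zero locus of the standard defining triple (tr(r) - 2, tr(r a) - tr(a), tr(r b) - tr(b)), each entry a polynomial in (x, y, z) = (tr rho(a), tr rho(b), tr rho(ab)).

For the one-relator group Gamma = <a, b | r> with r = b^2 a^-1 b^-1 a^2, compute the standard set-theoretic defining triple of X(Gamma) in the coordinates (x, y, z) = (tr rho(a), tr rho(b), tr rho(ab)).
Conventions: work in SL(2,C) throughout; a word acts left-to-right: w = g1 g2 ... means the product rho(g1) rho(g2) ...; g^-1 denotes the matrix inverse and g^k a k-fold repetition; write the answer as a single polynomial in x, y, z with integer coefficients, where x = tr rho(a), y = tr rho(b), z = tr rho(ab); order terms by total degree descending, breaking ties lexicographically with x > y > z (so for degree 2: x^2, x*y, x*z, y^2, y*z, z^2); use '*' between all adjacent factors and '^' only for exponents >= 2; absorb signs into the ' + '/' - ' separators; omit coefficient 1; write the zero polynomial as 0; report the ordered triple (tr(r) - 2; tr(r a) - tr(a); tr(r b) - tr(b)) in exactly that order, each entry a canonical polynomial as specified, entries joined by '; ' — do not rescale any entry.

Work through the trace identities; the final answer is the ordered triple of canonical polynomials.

-x^2*y^2*z + x^3*y + x*y^3 + x*y*z^2 - 4*x*y + z - 2; -x^3*y^2*z + x^4*y + x^2*y^3 + x^2*y*z^2 + x*y^2*z - 5*x^2*y - y^3 - y*z^2 + x*z - x + 3*y; -x^2*y^3*z + x^3*y^2 + x*y^4 + x*y^2*z^2 + x^2*y*z - x^3 - 5*x*y^2 - x*z^2 + y*z + 3*x - y

tr(a^2 b) = tr(a) tr(b a) - tr(b)   [square of a] = x*z - y
tr(a^3 b) = tr(a) tr(a b a) - tr(a b)   [square of a] = x^2*z - x*y - z
tr(a^2) = tr(a) tr(a) - tr(1)   [square of a] = x^2 - 2
tr(a^3) = tr(a) tr(a^2) - tr(a)   [square of a] = x^3 - 3*x
tr(a^2 b^2 a) = tr(b) tr(a^3 b) - tr(a^3)   [square of b] = x^2*y*z - x^3 - x*y^2 - y*z + 3*x
tr(b a b a) = tr(b a) tr(b a) - tr(1)   [split at a repeated b] = z^2 - 2
tr(b a b) = tr(b) tr(a b) - tr(a)   [square of b] = y*z - x
tr(a b a^2 b) = tr(a) tr(b a b a) - tr(b a b)   [square of a] = x*z^2 - y*z - x
tr(a^2 b^2 a b) = tr(b) tr(a b a^2 b) - tr(a b a^2)   [square of b] = x*y*z^2 - x^2*z - y^2*z + z
tr(b^-1 a^2 b^2 a) = tr(a^2 b^2 a) tr(b) - tr(a^2 b^2 a b)   [inverse elimination on b] = x^2*y^2*z - x^3*y - x*y^3 - x*y*z^2 + x^2*z + 3*x*y - z
tr(b^2 a^-1 b^-1 a^2) = tr(b^-1 a^2 b^2) tr(a) - tr(b^-1 a^2 b^2 a)   [inverse elimination on a] = -x^2*y^2*z + x^3*y + x*y^3 + x*y*z^2 - 4*x*y + z
tr(b^2) = tr(b) tr(b) - tr(1)   [square of b] = y^2 - 2
tr(a^2 b^2) = tr(a) tr(b^2 a) - tr(b^2)   [square of a] = x*y*z - x^2 - y^2 + 2
tr(b a^3 b^2) = tr(b) tr(b a^3 b) - tr(b a^3)   [square of b] = x^2*y^2*z - x^3*y - x*y^3 - x^2*z - y^2*z + 4*x*y + z
tr(a b a^3 b) = tr(a) tr(a b a b a) - tr(a b a b)   [square of a] = x^2*z^2 - x*y*z - x^2 - z^2 + 2
tr(a b a^3) = tr(a) tr(a b a^2) - tr(a b a)   [square of a] = x^3*z - x^2*y - 2*x*z + y
tr(b a^3 b^2 a) = tr(b) tr(a b a^3 b) - tr(a b a^3)   [square of b] = x^2*y*z^2 - x^3*z - x*y^2*z - y*z^2 + 2*x*z + y
tr(a^3 b^2 a^-1 b) = tr(b a^3 b^2) tr(a) - tr(b a^3 b^2 a)   [inverse elimination on a] = x^3*y^2*z - x^4*y - x^2*y^3 - x^2*y*z^2 + 4*x^2*y + y*z^2 - x*z - y
tr(b^2 a^-1 b^-1 a^3) = tr(a^3 b^2 a^-1) tr(b) - tr(a^3 b^2 a^-1 b)   [inverse elimination on b] = -x^3*y^2*z + x^4*y + x^2*y^3 + x^2*y*z^2 + x*y^2*z - 5*x^2*y - y^3 - y*z^2 + x*z + 3*y
tr(a b^3) = tr(b) tr(a b^2) - tr(a b) = y^2*z - x*y - z
tr(b^4 a) = tr(b) tr(a b^3) - tr(a b^2) = y^3*z - x*y^2 - 2*y*z + x
tr(b^3) = tr(b) tr(b^2) - tr(b) = y^3 - 3*y
tr(b^4) = tr(b) tr(b^3) - tr(b^2) = y^4 - 4*y^2 + 2
tr(b a^2 b^3) = tr(a) tr(b^4 a) - tr(b^4) = x*y^3*z - x^2*y^2 - y^4 - 2*x*y*z + x^2 + 4*y^2 - 2
tr(b a^2 b^3 a) = tr(b) tr(a b a^2 b^2) - tr(a b a^2 b) = x*y^2*z^2 - x^2*y*z - y^3*z - x*z^2 + 2*y*z + x
tr(a^2 b^3 a^-1 b) = tr(b a^2 b^3) tr(a) - tr(b a^2 b^3 a) = x^2*y^3*z - x^3*y^2 - x*y^4 - x*y^2*z^2 - x^2*y*z + y^3*z + x^3 + 4*x*y^2 + x*z^2 - 2*y*z - 3*x
tr(b^2 a^-1 b^-1 a^2 b) = tr(a^2 b^3 a^-1) tr(b) - tr(a^2 b^3 a^-1 b) = -x^2*y^3*z + x^3*y^2 + x*y^4 + x*y^2*z^2 + x^2*y*z - x^3 - 5*x*y^2 - x*z^2 + y*z + 3*x
assemble the triple (tr(r) - 2; tr(r a) - x; tr(r b) - y)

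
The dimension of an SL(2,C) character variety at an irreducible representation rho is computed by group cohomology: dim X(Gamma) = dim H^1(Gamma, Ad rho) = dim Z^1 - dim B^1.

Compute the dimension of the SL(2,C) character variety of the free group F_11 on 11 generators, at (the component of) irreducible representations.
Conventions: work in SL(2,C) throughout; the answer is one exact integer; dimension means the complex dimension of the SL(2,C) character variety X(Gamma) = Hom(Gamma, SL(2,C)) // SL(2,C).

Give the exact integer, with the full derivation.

Gamma = F_11 has 11 generators and no relators.
Z^1(Gamma, Ad rho) = (sl_2)^11: a cocycle is a free choice of one sl_2 vector per generator, so dim Z^1 = 3*11 = 33.
At an irreducible rho the centralizer of the image in sl_2 is 0, so the coboundary map sl_2 -> Z^1 is injective: dim B^1 = 3.
dim H^1 = 33 - 3 = 30, which is dim X.

30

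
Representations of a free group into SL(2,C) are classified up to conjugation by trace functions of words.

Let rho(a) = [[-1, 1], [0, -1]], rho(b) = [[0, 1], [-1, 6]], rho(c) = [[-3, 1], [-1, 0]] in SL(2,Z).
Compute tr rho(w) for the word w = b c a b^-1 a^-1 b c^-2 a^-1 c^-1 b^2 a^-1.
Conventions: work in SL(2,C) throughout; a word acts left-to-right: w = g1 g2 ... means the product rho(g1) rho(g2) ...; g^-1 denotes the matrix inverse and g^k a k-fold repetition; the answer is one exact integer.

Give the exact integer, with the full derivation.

26776

rho(b) = [[0, 1], [-1, 6]]
... * rho(c) = [[-3, 1], [-1, 0]]  ->  [[-1, 0], [-3, -1]]
... * rho(a) = [[-1, 1], [0, -1]]  ->  [[1, -1], [3, -2]]
... * rho(b^-1) = [[6, -1], [1, 0]]  ->  [[5, -1], [16, -3]]
... * rho(a^-1) = [[-1, -1], [0, -1]]  ->  [[-5, -4], [-16, -13]]
... * rho(b) = [[0, 1], [-1, 6]]  ->  [[4, -29], [13, -94]]
... * rho(c^-1) = [[0, -1], [1, -3]]  ->  [[-29, 83], [-94, 269]]
... * rho(c^-1) = [[0, -1], [1, -3]]  ->  [[83, -220], [269, -713]]
... * rho(a^-1) = [[-1, -1], [0, -1]]  ->  [[-83, 137], [-269, 444]]
... * rho(c^-1) = [[0, -1], [1, -3]]  ->  [[137, -328], [444, -1063]]
... * rho(b) = [[0, 1], [-1, 6]]  ->  [[328, -1831], [1063, -5934]]
... * rho(b) = [[0, 1], [-1, 6]]  ->  [[1831, -10658], [5934, -34541]]
... * rho(a^-1) = [[-1, -1], [0, -1]]  ->  [[-1831, 8827], [-5934, 28607]]
tr = -1831 + 28607 = 26776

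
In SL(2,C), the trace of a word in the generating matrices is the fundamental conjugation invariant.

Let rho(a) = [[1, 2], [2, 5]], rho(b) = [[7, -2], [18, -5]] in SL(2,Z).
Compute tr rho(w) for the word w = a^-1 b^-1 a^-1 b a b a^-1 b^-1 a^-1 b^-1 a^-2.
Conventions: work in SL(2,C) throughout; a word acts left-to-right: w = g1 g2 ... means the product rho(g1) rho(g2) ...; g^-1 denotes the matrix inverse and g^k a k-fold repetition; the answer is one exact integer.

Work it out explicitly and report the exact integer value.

-5980690

rho(a^-1) = [[5, -2], [-2, 1]]
... * rho(b^-1) = [[-5, 2], [-18, 7]]  ->  [[11, -4], [-8, 3]]
... * rho(a^-1) = [[5, -2], [-2, 1]]  ->  [[63, -26], [-46, 19]]
... * rho(b) = [[7, -2], [18, -5]]  ->  [[-27, 4], [20, -3]]
... * rho(a) = [[1, 2], [2, 5]]  ->  [[-19, -34], [14, 25]]
... * rho(b) = [[7, -2], [18, -5]]  ->  [[-745, 208], [548, -153]]
... * rho(a^-1) = [[5, -2], [-2, 1]]  ->  [[-4141, 1698], [3046, -1249]]
... * rho(b^-1) = [[-5, 2], [-18, 7]]  ->  [[-9859, 3604], [7252, -2651]]
... * rho(a^-1) = [[5, -2], [-2, 1]]  ->  [[-56503, 23322], [41562, -17155]]
... * rho(b^-1) = [[-5, 2], [-18, 7]]  ->  [[-137281, 50248], [100980, -36961]]
... * rho(a^-1) = [[5, -2], [-2, 1]]  ->  [[-786901, 324810], [578822, -238921]]
... * rho(a^-1) = [[5, -2], [-2, 1]]  ->  [[-4584125, 1898612], [3371952, -1396565]]
tr = -4584125 + -1396565 = -5980690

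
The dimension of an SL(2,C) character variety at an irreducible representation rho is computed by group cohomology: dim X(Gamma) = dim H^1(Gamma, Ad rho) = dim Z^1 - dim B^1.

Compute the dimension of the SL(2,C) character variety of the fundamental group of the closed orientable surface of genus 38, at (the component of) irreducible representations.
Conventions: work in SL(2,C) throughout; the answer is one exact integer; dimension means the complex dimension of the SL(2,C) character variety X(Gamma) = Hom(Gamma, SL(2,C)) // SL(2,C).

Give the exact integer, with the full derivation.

pi_1 of the closed genus-38 surface has 76 generators bound by the single product-of-commutators relator.
A cocycle assigns one sl_2 vector per generator subject to the relator condition d_2(z) = 0: dim of the unconstrained space is 3*2g = 228.
At an irreducible rho, H^2 = coker(d_2) vanishes (Poincare duality: H^2 is dual to H^0 = invariants = 0), so d_2 is surjective onto sl_2 and dim Z^1 = 228 - 3 = 225.
dim B^1 = 3 (coboundaries, injective at irreducible rho).
Hence dim X = 225 - 3 = 222.

222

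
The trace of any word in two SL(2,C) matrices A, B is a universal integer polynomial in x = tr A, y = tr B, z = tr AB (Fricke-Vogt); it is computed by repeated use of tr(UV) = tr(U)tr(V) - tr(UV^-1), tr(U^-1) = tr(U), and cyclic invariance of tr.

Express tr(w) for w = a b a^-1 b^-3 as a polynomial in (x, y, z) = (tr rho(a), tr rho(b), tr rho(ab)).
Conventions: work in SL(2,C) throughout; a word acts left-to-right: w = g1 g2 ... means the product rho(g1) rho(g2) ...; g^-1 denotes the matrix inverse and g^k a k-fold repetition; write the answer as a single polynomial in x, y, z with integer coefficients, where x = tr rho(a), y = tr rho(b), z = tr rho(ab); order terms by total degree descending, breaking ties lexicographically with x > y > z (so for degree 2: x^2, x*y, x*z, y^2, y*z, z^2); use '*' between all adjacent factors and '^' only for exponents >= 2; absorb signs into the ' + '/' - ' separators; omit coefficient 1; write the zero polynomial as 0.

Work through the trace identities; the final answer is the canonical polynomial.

trace(a b a) = trace(a)*trace(b a) - trace(b)   [square of a] = x*z - y
trace(a b a b) = trace(a b)*trace(a b) - trace(1)   [split at a repeated a] = z^2 - 2
trace(b^-1 a b a) = trace(a b a)*trace(b) - trace(a b a b)   [inverse elimination on b] = x*y*z - y^2 - z^2 + 2
trace(b^-1 a b a^-1) = trace(b^-1 a b)*trace(a) - trace(b^-1 a b a)   [inverse elimination on a] = -x*y*z + x^2 + y^2 + z^2 - 2
trace(b^-2 a b a^-1) = trace(b^-1 a b a^-1)*trace(b) - trace(b^-1 a b a^-1 b)   [inverse elimination on b] = -x*y^2*z + x^2*y + y^3 + y*z^2 - 3*y
trace(a b a^-1 b^-3) = trace(b^-2 a b a^-1)*trace(b) - trace(b^-2 a b a^-1 b)   [inverse elimination on b] = -x*y^3*z + x^2*y^2 + y^4 + y^2*z^2 + x*y*z - x^2 - 4*y^2 - z^2 + 2

-x*y^3*z + x^2*y^2 + y^4 + y^2*z^2 + x*y*z - x^2 - 4*y^2 - z^2 + 2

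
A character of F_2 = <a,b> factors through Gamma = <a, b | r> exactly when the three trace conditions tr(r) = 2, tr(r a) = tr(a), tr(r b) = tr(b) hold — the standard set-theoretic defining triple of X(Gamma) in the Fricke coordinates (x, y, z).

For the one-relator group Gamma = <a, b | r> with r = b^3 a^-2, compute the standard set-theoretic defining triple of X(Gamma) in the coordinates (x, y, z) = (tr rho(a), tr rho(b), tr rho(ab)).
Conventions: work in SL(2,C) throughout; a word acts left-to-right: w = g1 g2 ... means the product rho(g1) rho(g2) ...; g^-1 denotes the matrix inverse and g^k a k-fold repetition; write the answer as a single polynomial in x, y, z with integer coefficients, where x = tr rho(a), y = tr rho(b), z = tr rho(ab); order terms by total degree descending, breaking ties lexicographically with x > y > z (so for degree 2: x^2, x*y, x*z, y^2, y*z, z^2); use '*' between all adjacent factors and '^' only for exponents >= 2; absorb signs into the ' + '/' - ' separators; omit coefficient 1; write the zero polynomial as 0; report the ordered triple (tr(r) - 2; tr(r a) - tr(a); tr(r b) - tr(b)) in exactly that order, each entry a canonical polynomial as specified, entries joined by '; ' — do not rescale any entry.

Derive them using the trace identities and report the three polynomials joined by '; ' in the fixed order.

x^2*y^3 - x*y^2*z - 2*x^2*y - y^3 + x*z + 3*y - 2; x*y^3 - y^2*z - 2*x*y - x + z; x^2*y^4 - x*y^3*z - 3*x^2*y^2 - y^4 + 2*x*y*z + x^2 + 4*y^2 - y - 2

tr(b^2) = tr(b)*tr(b) - tr(1) = y^2 - 2
tr(b^3) = tr(b)*tr(b^2) - tr(b) = y^3 - 3*y
tr(a b^2) = tr(b)*tr(a b) - tr(a) = y*z - x
tr(b^3 a) = tr(b)*tr(a b^2) - tr(a b) = y^2*z - x*y - z
tr(b^3 a^-1) = tr(b^3)*tr(a) - tr(b^3 a) = x*y^3 - y^2*z - 2*x*y + z
tr(b^3 a^-2) = tr(b^3 a^-1)*tr(a) - tr(b^3) = x^2*y^3 - x*y^2*z - 2*x^2*y - y^3 + x*z + 3*y
tr(b^4) = tr(b)*tr(b^3) - tr(b^2)   [square of b] = y^4 - 4*y^2 + 2
tr(b^4 a) = tr(b)*tr(a b^3) - tr(a b^2)   [square of b] = y^3*z - x*y^2 - 2*y*z + x
tr(a^-1 b^4) = tr(b^4)*tr(a) - tr(b^4 a)   [inverse elimination on a] = x*y^4 - y^3*z - 3*x*y^2 + 2*y*z + x
tr(b^3 a^-2 b) = tr(a^-1 b^4)*tr(a) - tr(a^-1 b^4 a)   [inverse elimination on a] = x^2*y^4 - x*y^3*z - 3*x^2*y^2 - y^4 + 2*x*y*z + x^2 + 4*y^2 - 2
assemble the triple (tr(r) - 2; tr(r a) - x; tr(r b) - y)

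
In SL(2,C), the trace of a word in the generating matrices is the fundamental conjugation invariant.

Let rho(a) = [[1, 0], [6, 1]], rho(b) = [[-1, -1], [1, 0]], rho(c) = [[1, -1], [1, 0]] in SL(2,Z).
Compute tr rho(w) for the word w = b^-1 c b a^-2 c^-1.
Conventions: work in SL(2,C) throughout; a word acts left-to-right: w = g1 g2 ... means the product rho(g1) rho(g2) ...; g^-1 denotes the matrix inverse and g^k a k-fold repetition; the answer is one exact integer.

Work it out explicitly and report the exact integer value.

-18

rho(b^-1) = [[0, 1], [-1, -1]]
... * rho(c) = [[1, -1], [1, 0]]  ->  [[1, 0], [-2, 1]]
... * rho(b) = [[-1, -1], [1, 0]]  ->  [[-1, -1], [3, 2]]
... * rho(a^-1) = [[1, 0], [-6, 1]]  ->  [[5, -1], [-9, 2]]
... * rho(a^-1) = [[1, 0], [-6, 1]]  ->  [[11, -1], [-21, 2]]
... * rho(c^-1) = [[0, 1], [-1, 1]]  ->  [[1, 10], [-2, -19]]
tr = 1 + -19 = -18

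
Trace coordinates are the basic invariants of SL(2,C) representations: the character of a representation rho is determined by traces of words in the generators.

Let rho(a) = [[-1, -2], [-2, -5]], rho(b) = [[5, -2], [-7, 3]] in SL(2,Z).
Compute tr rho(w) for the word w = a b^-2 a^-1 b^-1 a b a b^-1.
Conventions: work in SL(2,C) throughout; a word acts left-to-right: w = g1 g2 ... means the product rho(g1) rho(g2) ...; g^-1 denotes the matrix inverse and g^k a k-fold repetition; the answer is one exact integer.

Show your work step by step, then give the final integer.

rho(a) = [[-1, -2], [-2, -5]]
... * rho(b^-1) = [[3, 2], [7, 5]]  ->  [[-17, -12], [-41, -29]]
... * rho(b^-1) = [[3, 2], [7, 5]]  ->  [[-135, -94], [-326, -227]]
... * rho(a^-1) = [[-5, 2], [2, -1]]  ->  [[487, -176], [1176, -425]]
... * rho(b^-1) = [[3, 2], [7, 5]]  ->  [[229, 94], [553, 227]]
... * rho(a) = [[-1, -2], [-2, -5]]  ->  [[-417, -928], [-1007, -2241]]
... * rho(b) = [[5, -2], [-7, 3]]  ->  [[4411, -1950], [10652, -4709]]
... * rho(a) = [[-1, -2], [-2, -5]]  ->  [[-511, 928], [-1234, 2241]]
... * rho(b^-1) = [[3, 2], [7, 5]]  ->  [[4963, 3618], [11985, 8737]]
tr = 4963 + 8737 = 13700

13700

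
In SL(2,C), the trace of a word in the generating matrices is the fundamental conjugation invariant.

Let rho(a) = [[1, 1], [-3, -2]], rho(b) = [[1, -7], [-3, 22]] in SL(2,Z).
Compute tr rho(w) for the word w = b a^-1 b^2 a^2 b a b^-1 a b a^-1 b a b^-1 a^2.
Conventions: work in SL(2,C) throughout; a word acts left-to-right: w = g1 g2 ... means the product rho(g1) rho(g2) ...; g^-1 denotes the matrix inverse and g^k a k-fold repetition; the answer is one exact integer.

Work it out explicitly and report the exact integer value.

-63811006

rho(b) = [[1, -7], [-3, 22]]
... * rho(a^-1) = [[-2, -1], [3, 1]]  ->  [[-23, -8], [72, 25]]
... * rho(b) = [[1, -7], [-3, 22]]  ->  [[1, -15], [-3, 46]]
... * rho(b) = [[1, -7], [-3, 22]]  ->  [[46, -337], [-141, 1033]]
... * rho(a) = [[1, 1], [-3, -2]]  ->  [[1057, 720], [-3240, -2207]]
... * rho(a) = [[1, 1], [-3, -2]]  ->  [[-1103, -383], [3381, 1174]]
... * rho(b) = [[1, -7], [-3, 22]]  ->  [[46, -705], [-141, 2161]]
... * rho(a) = [[1, 1], [-3, -2]]  ->  [[2161, 1456], [-6624, -4463]]
... * rho(b^-1) = [[22, 7], [3, 1]]  ->  [[51910, 16583], [-159117, -50831]]
... * rho(a) = [[1, 1], [-3, -2]]  ->  [[2161, 18744], [-6624, -57455]]
... * rho(b) = [[1, -7], [-3, 22]]  ->  [[-54071, 397241], [165741, -1217642]]
... * rho(a^-1) = [[-2, -1], [3, 1]]  ->  [[1299865, 451312], [-3984408, -1383383]]
... * rho(b) = [[1, -7], [-3, 22]]  ->  [[-54071, 829809], [165741, -2543570]]
... * rho(a) = [[1, 1], [-3, -2]]  ->  [[-2543498, -1713689], [7796451, 5252881]]
... * rho(b^-1) = [[22, 7], [3, 1]]  ->  [[-61098023, -19518175], [187280565, 59828038]]
... * rho(a) = [[1, 1], [-3, -2]]  ->  [[-2543498, -22061673], [7796451, 67624489]]
... * rho(a) = [[1, 1], [-3, -2]]  ->  [[63641521, 41579848], [-195077016, -127452527]]
tr = 63641521 + -127452527 = -63811006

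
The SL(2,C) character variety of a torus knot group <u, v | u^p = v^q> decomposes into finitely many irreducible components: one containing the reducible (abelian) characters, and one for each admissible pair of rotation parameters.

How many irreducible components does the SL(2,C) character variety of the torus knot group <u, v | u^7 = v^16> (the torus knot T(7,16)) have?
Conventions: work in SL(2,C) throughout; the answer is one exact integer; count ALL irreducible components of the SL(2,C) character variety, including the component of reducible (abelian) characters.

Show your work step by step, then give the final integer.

In the torus knot group T(7,16), u^7 = v^16 is central, so an irreducible representation sends it to +I or -I (Schur).
So on each irreducible component the traces are pinned: tr(u) = 2*cos(pi*alpha/7) with 1 <= alpha <= 6, tr(v) = 2*cos(pi*beta/16) with 1 <= beta <= 15.
Consistency of u^7 = (-1)^alpha I with v^16 = (-1)^beta I forces alpha = beta (mod 2).
count pairs: odd alpha (3 choices) x odd beta (8), plus even alpha (3) x even beta (7): 3*8 + 3*7 = 45.
Total: 45 irreducible-character components + 1 reducible (abelian) component = 46.

46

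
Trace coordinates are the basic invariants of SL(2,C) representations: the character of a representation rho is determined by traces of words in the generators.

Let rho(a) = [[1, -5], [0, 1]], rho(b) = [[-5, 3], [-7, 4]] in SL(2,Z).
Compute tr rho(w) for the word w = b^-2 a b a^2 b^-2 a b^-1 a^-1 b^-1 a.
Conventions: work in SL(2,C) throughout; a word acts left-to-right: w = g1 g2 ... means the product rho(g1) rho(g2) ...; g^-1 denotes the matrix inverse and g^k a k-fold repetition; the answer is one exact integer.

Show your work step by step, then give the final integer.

rho(b^-1) = [[4, -3], [7, -5]]
... * rho(b^-1) = [[4, -3], [7, -5]]  ->  [[-5, 3], [-7, 4]]
... * rho(a) = [[1, -5], [0, 1]]  ->  [[-5, 28], [-7, 39]]
... * rho(b) = [[-5, 3], [-7, 4]]  ->  [[-171, 97], [-238, 135]]
... * rho(a) = [[1, -5], [0, 1]]  ->  [[-171, 952], [-238, 1325]]
... * rho(a) = [[1, -5], [0, 1]]  ->  [[-171, 1807], [-238, 2515]]
... * rho(b^-1) = [[4, -3], [7, -5]]  ->  [[11965, -8522], [16653, -11861]]
... * rho(b^-1) = [[4, -3], [7, -5]]  ->  [[-11794, 6715], [-16415, 9346]]
... * rho(a) = [[1, -5], [0, 1]]  ->  [[-11794, 65685], [-16415, 91421]]
... * rho(b^-1) = [[4, -3], [7, -5]]  ->  [[412619, -293043], [574287, -407860]]
... * rho(a^-1) = [[1, 5], [0, 1]]  ->  [[412619, 1770052], [574287, 2463575]]
... * rho(b^-1) = [[4, -3], [7, -5]]  ->  [[14040840, -10088117], [19542173, -14040736]]
... * rho(a) = [[1, -5], [0, 1]]  ->  [[14040840, -80292317], [19542173, -111751601]]
tr = 14040840 + -111751601 = -97710761

-97710761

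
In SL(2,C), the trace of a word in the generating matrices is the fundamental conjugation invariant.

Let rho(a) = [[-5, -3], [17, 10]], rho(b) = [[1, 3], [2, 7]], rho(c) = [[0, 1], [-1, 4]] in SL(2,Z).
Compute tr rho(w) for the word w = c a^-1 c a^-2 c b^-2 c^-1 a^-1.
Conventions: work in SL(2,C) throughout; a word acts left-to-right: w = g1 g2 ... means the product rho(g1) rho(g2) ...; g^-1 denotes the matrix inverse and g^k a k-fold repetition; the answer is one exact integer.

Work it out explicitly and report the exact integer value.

rho(c) = [[0, 1], [-1, 4]]
... * rho(a^-1) = [[10, 3], [-17, -5]]  ->  [[-17, -5], [-78, -23]]
... * rho(c) = [[0, 1], [-1, 4]]  ->  [[5, -37], [23, -170]]
... * rho(a^-1) = [[10, 3], [-17, -5]]  ->  [[679, 200], [3120, 919]]
... * rho(a^-1) = [[10, 3], [-17, -5]]  ->  [[3390, 1037], [15577, 4765]]
... * rho(c) = [[0, 1], [-1, 4]]  ->  [[-1037, 7538], [-4765, 34637]]
... * rho(b^-1) = [[7, -3], [-2, 1]]  ->  [[-22335, 10649], [-102629, 48932]]
... * rho(b^-1) = [[7, -3], [-2, 1]]  ->  [[-177643, 77654], [-816267, 356819]]
... * rho(c^-1) = [[4, -1], [1, 0]]  ->  [[-632918, 177643], [-2908249, 816267]]
... * rho(a^-1) = [[10, 3], [-17, -5]]  ->  [[-9349111, -2786969], [-42959029, -12806082]]
tr = -9349111 + -12806082 = -22155193

-22155193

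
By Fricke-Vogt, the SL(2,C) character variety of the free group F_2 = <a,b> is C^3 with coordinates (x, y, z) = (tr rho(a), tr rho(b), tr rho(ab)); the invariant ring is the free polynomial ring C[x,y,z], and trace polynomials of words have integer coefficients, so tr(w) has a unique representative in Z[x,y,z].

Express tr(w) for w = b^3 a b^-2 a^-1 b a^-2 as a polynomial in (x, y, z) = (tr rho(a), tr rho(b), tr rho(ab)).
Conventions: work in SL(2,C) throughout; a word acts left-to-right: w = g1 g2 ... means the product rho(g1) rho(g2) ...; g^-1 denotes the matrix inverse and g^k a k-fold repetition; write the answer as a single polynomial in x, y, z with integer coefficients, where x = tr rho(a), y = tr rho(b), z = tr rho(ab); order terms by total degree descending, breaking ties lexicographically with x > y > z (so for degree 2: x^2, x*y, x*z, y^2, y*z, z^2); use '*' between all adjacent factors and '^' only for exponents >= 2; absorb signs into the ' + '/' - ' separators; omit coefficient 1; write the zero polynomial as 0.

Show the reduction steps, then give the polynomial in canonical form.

and tr(b^2) = tr(b) * tr(b) - tr(1)   [square of b] = y^2 - 2
and tr(b^3) = tr(b) * tr(b^2) - tr(b)   [square of b] = y^3 - 3*y
and tr(b a b) = tr(b) * tr(a b) - tr(a)   [square of b] = y*z - x
tr(b^3 a) = tr(b) * tr(b a b) - tr(b a)   [square of b] = y^2*z - x*y - z
next, tr(a^-1 b^3) = tr(b^3) * tr(a) - tr(b^3 a)   [inverse elimination on a] = x*y^3 - y^2*z - 2*x*y + z
next, tr(a^2 b) = tr(a) * tr(b a) - tr(b)   [square of a] = x*z - y
tr(a^2) = tr(a) * tr(a) - tr(1)   [square of a] = x^2 - 2
tr(a^2 b^2) = tr(b) * tr(a^2 b) - tr(a^2)   [square of b] = x*y*z - x^2 - y^2 + 2
tr(b a^2 b^2) = tr(b) * tr(a^2 b^2) - tr(a^2 b)   [square of b] = x*y^2*z - x^2*y - y^3 - x*z + 3*y
tr(b^3 a^2 b) = tr(b) * tr(b a^2 b^2) - tr(b a^2 b)   [square of b] = x*y^3*z - x^2*y^2 - y^4 - 2*x*y*z + x^2 + 4*y^2 - 2
next, tr(a b a b) = tr(b a) * tr(b a) - tr(1)   [split at a repeated b] = z^2 - 2
and tr(b a b^2 a) = tr(b) * tr(a b a b) - tr(a b a)   [square of b] = y*z^2 - x*z - y
tr(a^2 b a b^2) = tr(a) * tr(b a b^2 a) - tr(b a b^2)   [square of a] = x*y*z^2 - x^2*z - y^2*z + z
tr(a^2 b a b) = tr(a) * tr(b a b a) - tr(b a b)   [square of a] = x*z^2 - y*z - x
tr(b^3 a^2 b a) = tr(b) * tr(a^2 b a b^2) - tr(a^2 b a b)   [square of b] = x*y^2*z^2 - x^2*y*z - y^3*z - x*z^2 + 2*y*z + x
tr(a b a^-1 b^3 a) = tr(b^3 a^2 b) * tr(a) - tr(b^3 a^2 b a)   [inverse elimination on a] = x^2*y^3*z - x^3*y^2 - x*y^4 - x*y^2*z^2 - x^2*y*z + y^3*z + x^3 + 4*x*y^2 + x*z^2 - 2*y*z - 3*x
tr(b^2 a b a b) = tr(b) * tr(b a b a b) - tr(b a b a)   [square of b] = y^2*z^2 - x*y*z - y^2 - z^2 + 2
tr(b^3 a b a b) = tr(b) * tr(b^2 a b a b) - tr(b^2 a b a)   [square of b] = y^3*z^2 - x*y^2*z - y^3 - 2*y*z^2 + x*z + 3*y
tr(a b a b a b) = tr(a b a b) * tr(a b) - tr(b a)   [split at a repeated a] = z^3 - 3*z
and tr(a b a b a b^2) = tr(b) * tr(a b a b a b) - tr(a b a b a)   [square of b] = y*z^3 - x*z^2 - 2*y*z + x
and tr(b^3 a b a b a) = tr(b) * tr(a b a b a b^2) - tr(a b a b a b)   [square of b] = y^2*z^3 - x*y*z^2 - 2*y^2*z - z^3 + x*y + 3*z
tr(a b a^-1 b^3 a b) = tr(b^3 a b a b) * tr(a) - tr(b^3 a b a b a)   [inverse elimination on a] = x*y^3*z^2 - x^2*y^2*z - y^2*z^3 - x*y^3 - x*y*z^2 + x^2*z + 2*y^2*z + z^3 + 2*x*y - 3*z
next, tr(a^-1 b^3 a b^-1 a b) = tr(a b a^-1 b^3 a) * tr(b) - tr(a b a^-1 b^3 a b)   [inverse elimination on b] = x^2*y^4*z - x^3*y^3 - x*y^5 - 2*x*y^3*z^2 + y^4*z + y^2*z^3 + x^3*y + 5*x*y^3 + 2*x*y*z^2 - x^2*z - 4*y^2*z - z^3 - 5*x*y + 3*z
and tr(b^3 a b^-1 a b) = tr(a b^4 a) * tr(b) - tr(a b^4 a b)   [inverse elimination on b] = x*y^4*z - x^2*y^3 - y^5 - y^3*z^2 - x*y^2*z + x^2*y + 5*y^3 + 2*y*z^2 - x*z - 5*y
tr(b a^-2 b^3 a b^-1 a) = tr(a^-1 b^3 a b^-1 a b) * tr(a) - tr(a^-1 b^3 a b^-1 a b a)   [inverse elimination on a] = x^3*y^4*z - x^4*y^3 - x^2*y^5 - 2*x^2*y^3*z^2 + x*y^2*z^3 + x^4*y + 6*x^2*y^3 + 2*x^2*y*z^2 + y^5 + y^3*z^2 - x^3*z - 3*x*y^2*z - x*z^3 - 6*x^2*y - 5*y^3 - 2*y*z^2 + 4*x*z + 5*y
next, tr(b^-1 a^-1 b a^-2 b^3 a) = tr(b a^-2 b^3 a b^-1) * tr(a) - tr(b a^-2 b^3 a b^-1 a)   [inverse elimination on a] = -x^3*y^4*z + x^4*y^3 + x^2*y^5 + 2*x^2*y^3*z^2 - x*y^2*z^3 - x^4*y - 5*x^2*y^3 - 2*x^2*y*z^2 - y^5 - y^3*z^2 + x^3*z + 2*x*y^2*z + x*z^3 + 4*x^2*y + 5*y^3 + 2*y*z^2 - 3*x*z - 5*y
and tr(b^4) = tr(b) * tr(b^3) - tr(b^2)   [square of b] = y^4 - 4*y^2 + 2
tr(b^4 a) = tr(b) * tr(b^2 a b) - tr(b^2 a)   [square of b] = y^3*z - x*y^2 - 2*y*z + x
next, tr(a^-1 b^4) = tr(b^4) * tr(a) - tr(b^4 a)   [inverse elimination on a] = x*y^4 - y^3*z - 3*x*y^2 + 2*y*z + x
tr(b a^-2 b^3) = tr(a^-1 b^4) * tr(a) - tr(a^-1 b^4 a)   [inverse elimination on a] = x^2*y^4 - x*y^3*z - 3*x^2*y^2 - y^4 + 2*x*y*z + x^2 + 4*y^2 - 2
and tr(b^3 a b^-2 a^-1 b a^-2) = tr(b^-1 a^-1 b a^-2 b^3 a) * tr(b) - tr(b^-1 a^-1 b a^-2 b^3 a b)   [inverse elimination on b] = -x^3*y^5*z + x^4*y^4 + x^2*y^6 + 2*x^2*y^4*z^2 - x*y^3*z^3 - x^4*y^2 - 6*x^2*y^4 - 2*x^2*y^2*z^2 - y^6 - y^4*z^2 + x^3*y*z + 3*x*y^3*z + x*y*z^3 + 7*x^2*y^2 + 6*y^4 + 2*y^2*z^2 - 5*x*y*z - x^2 - 9*y^2 + 2

-x^3*y^5*z + x^4*y^4 + x^2*y^6 + 2*x^2*y^4*z^2 - x*y^3*z^3 - x^4*y^2 - 6*x^2*y^4 - 2*x^2*y^2*z^2 - y^6 - y^4*z^2 + x^3*y*z + 3*x*y^3*z + x*y*z^3 + 7*x^2*y^2 + 6*y^4 + 2*y^2*z^2 - 5*x*y*z - x^2 - 9*y^2 + 2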